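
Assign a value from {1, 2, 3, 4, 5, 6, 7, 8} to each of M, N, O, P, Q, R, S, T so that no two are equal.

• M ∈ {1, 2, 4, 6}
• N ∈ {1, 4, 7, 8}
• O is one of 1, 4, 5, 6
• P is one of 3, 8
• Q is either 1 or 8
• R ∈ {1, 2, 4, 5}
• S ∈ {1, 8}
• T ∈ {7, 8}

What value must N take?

The 8 variables together cover exactly {1, 2, 3, 4, 5, 6, 7, 8} — 8 values for 8 variables — and 3 appears only in P's list, so P = 3.
The 2 variables Q and S are confined to {1, 8}, which locks those values in; drop them from M, N, O, R, T.
T's domain is down to {7}, so T = 7. Strike 7 from N.
So N = 4.

4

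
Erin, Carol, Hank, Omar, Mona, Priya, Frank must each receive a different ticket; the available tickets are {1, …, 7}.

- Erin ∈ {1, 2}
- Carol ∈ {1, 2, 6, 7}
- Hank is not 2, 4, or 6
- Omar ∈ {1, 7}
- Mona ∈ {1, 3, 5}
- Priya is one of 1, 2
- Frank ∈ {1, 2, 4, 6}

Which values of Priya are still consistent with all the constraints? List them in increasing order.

The 7 variables draw from only 7 values {1, 2, 3, 4, 5, 6, 7}, so each is used; only Frank can be 4, hence Frank = 4.
The 6 still-open variables draw from only 6 values {1, 2, 3, 5, 6, 7}, so each is used; only Carol can be 6, hence Carol = 6.
Erin and Priya share exactly the 2 values {1, 2}; by pigeonhole those values go to them, so strike 1, 2 from Hank, Omar, Mona.
Omar must be 7 (only option left). Strike 7 from Hank.
No further eliminations apply; Priya can still be any of 1, 2.

1, 2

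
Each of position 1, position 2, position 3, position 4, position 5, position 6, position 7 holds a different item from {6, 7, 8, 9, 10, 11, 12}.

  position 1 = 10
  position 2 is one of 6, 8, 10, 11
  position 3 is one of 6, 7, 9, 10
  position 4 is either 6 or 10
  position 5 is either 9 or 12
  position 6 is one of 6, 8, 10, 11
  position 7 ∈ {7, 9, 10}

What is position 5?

position 1's domain is down to {10}, so position 1 = 10. Remove 10 from position 2, position 3, position 4, position 6, position 7.
position 4 must be 6 (only option left). Strike 6 from position 2, position 3, position 6.
The 5 still-open variables together cover exactly {7, 8, 9, 11, 12} — 5 values for 5 variables — and 12 appears only in position 5's list, so position 5 = 12.

12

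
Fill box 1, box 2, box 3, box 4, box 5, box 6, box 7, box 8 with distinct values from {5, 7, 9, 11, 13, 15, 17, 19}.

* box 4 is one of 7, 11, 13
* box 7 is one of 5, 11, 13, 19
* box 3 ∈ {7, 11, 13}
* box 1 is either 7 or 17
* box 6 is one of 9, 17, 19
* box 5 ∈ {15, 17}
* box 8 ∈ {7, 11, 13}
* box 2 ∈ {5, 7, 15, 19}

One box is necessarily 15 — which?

The 8 variables together cover exactly {5, 7, 9, 11, 13, 15, 17, 19} — 8 values for 8 variables — and 9 appears only in box 6's list, so box 6 = 9.
box 3, box 4, box 8 between them cover only {7, 11, 13} — a naked triple. Remove those values from box 1, box 2, box 7.
box 1 has just one choice, so box 1 = 17. Strike 17 from box 5.
So 15 goes to box 5.

box 5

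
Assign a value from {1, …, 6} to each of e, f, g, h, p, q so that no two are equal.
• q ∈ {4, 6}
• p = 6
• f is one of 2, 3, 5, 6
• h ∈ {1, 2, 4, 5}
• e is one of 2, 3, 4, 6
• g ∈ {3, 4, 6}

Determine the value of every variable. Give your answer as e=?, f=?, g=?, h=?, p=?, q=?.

e=2, f=5, g=3, h=1, p=6, q=4

p must be 6 (only option left). Eliminate 6 elsewhere: e, f, g, q.
q has just one choice, so q = 4. So e, g, h can't be 4.
g has just one choice, so g = 3. Strike 3 from e, f.
e must be 2 (only option left). So f, h can't be 2.
f has just one choice, so f = 5. Remove 5 from h.
h must be 1 (only option left).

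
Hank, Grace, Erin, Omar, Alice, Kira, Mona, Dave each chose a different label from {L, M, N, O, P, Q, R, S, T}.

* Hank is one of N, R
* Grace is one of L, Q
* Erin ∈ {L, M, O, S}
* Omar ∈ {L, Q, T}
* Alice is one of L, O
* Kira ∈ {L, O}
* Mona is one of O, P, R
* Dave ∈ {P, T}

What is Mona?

The 2 variables Alice and Kira are confined to {L, O}, which locks those values in; drop them from Grace, Erin, Omar, Mona.
Grace has just one choice, so Grace = Q. Eliminate Q elsewhere: Omar.
Omar must be T (only option left). Remove T from Dave.
Dave must be P (only option left). Eliminate P elsewhere: Mona.
So Mona = R.

R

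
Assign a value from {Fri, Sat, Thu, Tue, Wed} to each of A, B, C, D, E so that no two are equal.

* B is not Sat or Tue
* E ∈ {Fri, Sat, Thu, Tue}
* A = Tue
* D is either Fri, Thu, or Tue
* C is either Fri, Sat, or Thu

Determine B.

A must be Tue (only option left). So D, E can't be Tue.
The 4 still-open variables together cover exactly {Fri, Sat, Thu, Wed} — 4 values for 4 variables — and Wed appears only in B's list, so B = Wed.

Wed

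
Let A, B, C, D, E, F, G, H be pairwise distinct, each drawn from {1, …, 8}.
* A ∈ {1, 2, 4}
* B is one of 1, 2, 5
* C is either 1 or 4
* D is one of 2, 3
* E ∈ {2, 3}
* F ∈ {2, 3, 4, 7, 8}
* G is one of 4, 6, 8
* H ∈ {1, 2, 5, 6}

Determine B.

5

The 8 variables draw from only 8 values {1, 2, 3, 4, 5, 6, 7, 8}, so each is used; only F can be 7, hence F = 7.
The 7 still-open variables draw from only 7 values {1, 2, 3, 4, 5, 6, 8}, so each is used; only G can be 8, hence G = 8.
The 6 still-open variables draw from only 6 values {1, 2, 3, 4, 5, 6}, so each is used; only H can be 6, hence H = 6.
The 5 still-open variables together cover exactly {1, 2, 3, 4, 5} — 5 values for 5 variables — and 5 appears only in B's list, so B = 5.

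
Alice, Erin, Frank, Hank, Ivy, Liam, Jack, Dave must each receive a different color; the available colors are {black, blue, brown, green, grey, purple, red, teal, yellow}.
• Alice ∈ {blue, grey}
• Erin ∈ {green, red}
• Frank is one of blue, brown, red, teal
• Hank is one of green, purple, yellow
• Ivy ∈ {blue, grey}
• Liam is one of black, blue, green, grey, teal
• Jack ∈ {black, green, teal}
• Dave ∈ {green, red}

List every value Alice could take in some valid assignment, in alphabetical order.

Alice and Ivy between them cover only {blue, grey} — a naked pair. Remove those values from Frank, Liam.
Erin and Dave share exactly the 2 values {green, red}; by pigeonhole those values go to them, so strike green, red from Frank, Hank, Liam, Jack.
Liam and Jack share exactly the 2 values {black, teal}; by pigeonhole those values go to them, so strike black, teal from Frank.
Frank has just one choice, so Frank = brown.
No further eliminations apply; Alice can still be any of blue, grey.

blue, grey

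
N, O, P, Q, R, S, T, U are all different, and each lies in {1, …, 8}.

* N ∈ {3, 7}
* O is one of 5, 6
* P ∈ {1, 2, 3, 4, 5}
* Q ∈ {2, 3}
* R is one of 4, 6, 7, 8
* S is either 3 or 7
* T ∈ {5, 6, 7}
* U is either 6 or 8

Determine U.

The 8 variables together cover exactly {1, 2, 3, 4, 5, 6, 7, 8} — 8 values for 8 variables — and 1 appears only in P's list, so P = 1.
The 7 still-open variables draw from only 7 values {2, 3, 4, 5, 6, 7, 8}, so each is used; only Q can be 2, hence Q = 2.
Among the 6 still-open variables, 4 fits only R (and all 6 values in {3, 4, 5, 6, 7, 8} must be used), so R = 4.
Among the 5 still-open variables, 8 fits only U (and all 5 values in {3, 5, 6, 7, 8} must be used), so U = 8.

8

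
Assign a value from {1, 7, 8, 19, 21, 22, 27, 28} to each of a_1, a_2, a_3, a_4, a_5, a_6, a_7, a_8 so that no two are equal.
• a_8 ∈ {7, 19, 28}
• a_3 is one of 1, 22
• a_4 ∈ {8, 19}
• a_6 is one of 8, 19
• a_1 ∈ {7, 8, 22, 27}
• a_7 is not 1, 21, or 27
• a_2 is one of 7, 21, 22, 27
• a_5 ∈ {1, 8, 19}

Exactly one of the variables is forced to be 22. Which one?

The 8 variables together cover exactly {1, 7, 8, 19, 21, 22, 27, 28} — 8 values for 8 variables — and 21 appears only in a_2's list, so a_2 = 21.
The 7 still-open variables draw from only 7 values {1, 7, 8, 19, 22, 27, 28}, so each is used; only a_1 can be 27, hence a_1 = 27.
a_4 and a_6 between them cover only {8, 19} — a naked pair. Remove those values from a_5, a_7, a_8.
a_5 must be 1 (only option left). Eliminate 1 elsewhere: a_3.
So 22 goes to a_3.

a_3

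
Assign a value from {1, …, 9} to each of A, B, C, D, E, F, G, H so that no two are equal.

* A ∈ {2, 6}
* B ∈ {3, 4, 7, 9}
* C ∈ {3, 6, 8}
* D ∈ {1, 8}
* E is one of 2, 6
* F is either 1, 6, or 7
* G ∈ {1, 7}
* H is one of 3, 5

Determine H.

5

A and E between them cover only {2, 6} — a naked pair. Remove those values from C, F.
The 2 variables F and G are confined to {1, 7}, which locks those values in; drop them from B, D.
D must be 8 (only option left). Eliminate 8 elsewhere: C.
C must be 3 (only option left). Strike 3 from B, H.
So H = 5.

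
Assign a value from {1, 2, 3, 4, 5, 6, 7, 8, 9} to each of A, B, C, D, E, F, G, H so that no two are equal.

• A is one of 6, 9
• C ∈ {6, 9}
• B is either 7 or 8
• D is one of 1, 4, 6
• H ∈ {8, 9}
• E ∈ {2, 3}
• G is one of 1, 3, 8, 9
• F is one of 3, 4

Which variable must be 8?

The 8 variables draw from only 8 values {1, 2, 3, 4, 6, 7, 8, 9}, so each is used; only E can be 2, hence E = 2.
The 7 still-open variables together cover exactly {1, 3, 4, 6, 7, 8, 9} — 7 values for 7 variables — and 7 appears only in B's list, so B = 7.
A and C share exactly the 2 values {6, 9}; by pigeonhole those values go to them, so strike 6, 9 from D, G, H.
So 8 goes to H.

H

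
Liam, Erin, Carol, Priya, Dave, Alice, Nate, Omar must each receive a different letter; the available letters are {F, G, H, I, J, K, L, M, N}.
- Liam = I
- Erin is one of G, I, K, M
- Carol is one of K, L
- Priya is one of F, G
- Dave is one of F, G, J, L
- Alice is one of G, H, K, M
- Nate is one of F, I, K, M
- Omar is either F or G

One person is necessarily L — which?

Carol

Liam has just one choice, so Liam = I. Eliminate I elsewhere: Erin, Nate.
The 7 still-open variables draw from only 7 values {F, G, H, J, K, L, M}, so each is used; only Alice can be H, hence Alice = H.
The 6 still-open variables together cover exactly {F, G, J, K, L, M} — 6 values for 6 variables — and J appears only in Dave's list, so Dave = J.
The 5 still-open variables together cover exactly {F, G, K, L, M} — 5 values for 5 variables — and L appears only in Carol's list, so Carol = L.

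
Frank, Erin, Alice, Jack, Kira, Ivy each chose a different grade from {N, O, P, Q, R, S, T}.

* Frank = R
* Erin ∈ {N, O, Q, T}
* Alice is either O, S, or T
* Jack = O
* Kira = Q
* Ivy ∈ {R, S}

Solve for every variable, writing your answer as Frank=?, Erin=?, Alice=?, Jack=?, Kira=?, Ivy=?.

Frank=R, Erin=N, Alice=T, Jack=O, Kira=Q, Ivy=S

Frank's domain is down to {R}, so Frank = R. Strike R from Ivy.
Jack's domain is down to {O}, so Jack = O. Strike O from Erin, Alice.
Kira has just one choice, so Kira = Q. Remove Q from Erin.
Ivy has just one choice, so Ivy = S. Eliminate S elsewhere: Alice.
Alice's domain is down to {T}, so Alice = T. Strike T from Erin.
Erin has just one choice, so Erin = N.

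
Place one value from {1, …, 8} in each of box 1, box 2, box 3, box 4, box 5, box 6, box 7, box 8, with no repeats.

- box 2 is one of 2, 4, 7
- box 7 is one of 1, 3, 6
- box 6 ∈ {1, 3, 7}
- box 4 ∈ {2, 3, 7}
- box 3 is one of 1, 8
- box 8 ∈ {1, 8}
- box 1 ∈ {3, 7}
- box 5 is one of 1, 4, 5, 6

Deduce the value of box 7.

The 8 variables draw from only 8 values {1, 2, 3, 4, 5, 6, 7, 8}, so each is used; only box 5 can be 5, hence box 5 = 5.
Among the 7 still-open variables, 4 fits only box 2 (and all 7 values in {1, 2, 3, 4, 6, 7, 8} must be used), so box 2 = 4.
Among the 6 still-open variables, 2 fits only box 4 (and all 6 values in {1, 2, 3, 6, 7, 8} must be used), so box 4 = 2.
The 5 still-open variables together cover exactly {1, 3, 6, 7, 8} — 5 values for 5 variables — and 6 appears only in box 7's list, so box 7 = 6.

6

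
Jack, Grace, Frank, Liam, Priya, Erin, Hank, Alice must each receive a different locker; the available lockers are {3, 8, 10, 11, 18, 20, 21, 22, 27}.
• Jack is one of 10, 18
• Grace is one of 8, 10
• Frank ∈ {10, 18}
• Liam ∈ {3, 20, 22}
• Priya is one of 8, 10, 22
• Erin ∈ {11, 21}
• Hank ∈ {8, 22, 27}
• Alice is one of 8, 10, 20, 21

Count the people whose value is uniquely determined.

Jack and Frank share exactly the 2 values {10, 18}; by pigeonhole those values go to them, so strike 10, 18 from Grace, Priya, Alice.
That leaves Grace = 8. So Priya, Hank, Alice can't be 8.
Priya's domain is down to {22}, so Priya = 22. So Liam, Hank can't be 22.
Hank must be 27 (only option left).
Determined: Grace=8, Priya=22, Hank=27. The other people each still have more than one consistent value. That makes 3.

3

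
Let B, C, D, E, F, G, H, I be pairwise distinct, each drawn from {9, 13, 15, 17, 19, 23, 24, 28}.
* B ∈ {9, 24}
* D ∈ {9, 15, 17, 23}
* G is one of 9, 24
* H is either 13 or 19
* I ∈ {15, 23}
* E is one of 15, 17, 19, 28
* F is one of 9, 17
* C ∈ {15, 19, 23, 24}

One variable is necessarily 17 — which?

Among the 8 variables, 13 fits only H (and all 8 values in {9, 13, 15, 17, 19, 23, 24, 28} must be used), so H = 13.
Among the 7 still-open variables, 28 fits only E (and all 7 values in {9, 15, 17, 19, 23, 24, 28} must be used), so E = 28.
Among the 6 still-open variables, 19 fits only C (and all 6 values in {9, 15, 17, 19, 23, 24} must be used), so C = 19.
The 2 variables B and G are confined to {9, 24}, which locks those values in; drop them from D, F.
So 17 goes to F.

F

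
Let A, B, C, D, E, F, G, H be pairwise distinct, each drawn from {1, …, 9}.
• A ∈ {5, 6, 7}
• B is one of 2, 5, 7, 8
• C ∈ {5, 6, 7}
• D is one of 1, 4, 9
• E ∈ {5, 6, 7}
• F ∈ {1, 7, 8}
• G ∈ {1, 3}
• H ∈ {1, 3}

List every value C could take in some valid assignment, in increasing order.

The 2 variables G and H are confined to {1, 3}, which locks those values in; drop them from D, F.
A, C, E between them cover only {5, 6, 7} — a naked triple. Remove those values from B, F.
F must be 8 (only option left). Eliminate 8 elsewhere: B.
B must be 2 (only option left).
No further eliminations apply; C can still be any of 5, 6, 7.

5, 6, 7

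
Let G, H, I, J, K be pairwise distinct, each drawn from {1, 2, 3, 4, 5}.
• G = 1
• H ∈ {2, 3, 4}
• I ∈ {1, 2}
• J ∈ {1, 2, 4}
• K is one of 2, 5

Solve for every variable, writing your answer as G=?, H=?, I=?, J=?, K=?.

G has just one choice, so G = 1. Strike 1 from I, J.
That leaves I = 2. So H, J, K can't be 2.
J's domain is down to {4}, so J = 4. Eliminate 4 elsewhere: H.
K must be 5 (only option left).
H has just one choice, so H = 3.

G=1, H=3, I=2, J=4, K=5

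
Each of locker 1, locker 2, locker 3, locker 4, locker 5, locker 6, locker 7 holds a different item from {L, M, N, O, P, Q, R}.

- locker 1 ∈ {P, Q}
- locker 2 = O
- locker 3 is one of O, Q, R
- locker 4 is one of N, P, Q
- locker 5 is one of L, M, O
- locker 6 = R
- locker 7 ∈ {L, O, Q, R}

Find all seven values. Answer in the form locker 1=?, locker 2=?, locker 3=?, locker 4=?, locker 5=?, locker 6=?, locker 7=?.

locker 1=P, locker 2=O, locker 3=Q, locker 4=N, locker 5=M, locker 6=R, locker 7=L

locker 2 has just one choice, so locker 2 = O. Remove O from locker 3, locker 5, locker 7.
locker 6 must be R (only option left). Eliminate R elsewhere: locker 3, locker 7.
locker 3 must be Q (only option left). Remove Q from locker 1, locker 4, locker 7.
locker 7's domain is down to {L}, so locker 7 = L. Remove L from locker 5.
locker 1 has just one choice, so locker 1 = P. Strike P from locker 4.
locker 4 must be N (only option left).
locker 5 has just one choice, so locker 5 = M.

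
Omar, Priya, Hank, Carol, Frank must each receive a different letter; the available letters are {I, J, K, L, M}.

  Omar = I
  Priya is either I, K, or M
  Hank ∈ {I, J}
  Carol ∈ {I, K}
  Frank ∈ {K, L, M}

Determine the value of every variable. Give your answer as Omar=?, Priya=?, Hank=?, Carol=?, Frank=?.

Omar=I, Priya=M, Hank=J, Carol=K, Frank=L

Omar must be I (only option left). Strike I from Priya, Hank, Carol.
Hank must be J (only option left).
Carol has just one choice, so Carol = K. Eliminate K elsewhere: Priya, Frank.
Priya's domain is down to {M}, so Priya = M. Remove M from Frank.
That leaves Frank = L.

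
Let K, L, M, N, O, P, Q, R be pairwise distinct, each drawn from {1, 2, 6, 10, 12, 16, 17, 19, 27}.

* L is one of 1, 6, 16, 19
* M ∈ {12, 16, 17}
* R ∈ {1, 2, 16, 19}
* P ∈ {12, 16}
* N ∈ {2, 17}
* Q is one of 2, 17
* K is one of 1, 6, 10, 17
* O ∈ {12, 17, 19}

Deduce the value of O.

Among the 8 variables, 10 fits only K (and all 8 values in {1, 2, 6, 10, 12, 16, 17, 19} must be used), so K = 10.
Among the 7 still-open variables, 6 fits only L (and all 7 values in {1, 2, 6, 12, 16, 17, 19} must be used), so L = 6.
The 6 still-open variables draw from only 6 values {1, 2, 12, 16, 17, 19}, so each is used; only R can be 1, hence R = 1.
The 5 still-open variables draw from only 5 values {2, 12, 16, 17, 19}, so each is used; only O can be 19, hence O = 19.

19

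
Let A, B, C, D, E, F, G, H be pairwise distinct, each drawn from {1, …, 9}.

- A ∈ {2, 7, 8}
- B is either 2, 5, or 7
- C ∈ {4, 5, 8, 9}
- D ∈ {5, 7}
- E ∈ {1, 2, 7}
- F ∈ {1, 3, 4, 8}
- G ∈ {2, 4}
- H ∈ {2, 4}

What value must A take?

8

The 8 variables together cover exactly {1, 2, 3, 4, 5, 7, 8, 9} — 8 values for 8 variables — and 3 appears only in F's list, so F = 3.
The 7 still-open variables together cover exactly {1, 2, 4, 5, 7, 8, 9} — 7 values for 7 variables — and 1 appears only in E's list, so E = 1.
The 6 still-open variables together cover exactly {2, 4, 5, 7, 8, 9} — 6 values for 6 variables — and 9 appears only in C's list, so C = 9.
Among the 5 still-open variables, 8 fits only A (and all 5 values in {2, 4, 5, 7, 8} must be used), so A = 8.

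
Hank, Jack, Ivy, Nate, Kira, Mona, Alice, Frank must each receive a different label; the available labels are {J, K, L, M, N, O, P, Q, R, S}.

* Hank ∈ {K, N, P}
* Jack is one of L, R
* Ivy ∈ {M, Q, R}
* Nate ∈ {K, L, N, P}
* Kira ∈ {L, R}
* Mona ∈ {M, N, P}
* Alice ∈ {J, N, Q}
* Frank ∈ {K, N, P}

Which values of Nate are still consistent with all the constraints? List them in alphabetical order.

The 8 variables draw from only 8 values {J, K, L, M, N, P, Q, R}, so each is used; only Alice can be J, hence Alice = J.
The 7 still-open variables together cover exactly {K, L, M, N, P, Q, R} — 7 values for 7 variables — and Q appears only in Ivy's list, so Ivy = Q.
Among the 6 still-open variables, M fits only Mona (and all 6 values in {K, L, M, N, P, R} must be used), so Mona = M.
Jack and Kira between them cover only {L, R} — a naked pair. Remove those values from Nate.
No further eliminations apply; Nate can still be any of K, N, P.

K, N, P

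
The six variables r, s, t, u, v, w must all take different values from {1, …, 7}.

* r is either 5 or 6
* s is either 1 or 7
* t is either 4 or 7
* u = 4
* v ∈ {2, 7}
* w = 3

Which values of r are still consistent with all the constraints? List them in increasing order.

5, 6

u's domain is down to {4}, so u = 4. So t can't be 4.
w must be 3 (only option left).
t has just one choice, so t = 7. Strike 7 from s, v.
That leaves v = 2.
s's domain is down to {1}, so s = 1.
No further eliminations apply; r can still be any of 5, 6.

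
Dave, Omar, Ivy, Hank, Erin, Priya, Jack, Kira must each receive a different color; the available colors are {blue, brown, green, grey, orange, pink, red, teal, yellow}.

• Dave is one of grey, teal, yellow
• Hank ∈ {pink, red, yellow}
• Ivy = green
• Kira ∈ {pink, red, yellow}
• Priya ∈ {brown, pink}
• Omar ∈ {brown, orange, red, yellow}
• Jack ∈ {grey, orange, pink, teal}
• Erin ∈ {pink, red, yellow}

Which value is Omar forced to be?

orange

Ivy must be green (only option left).
The 3 variables Hank, Erin, Kira are confined to {pink, red, yellow}, which locks those values in; drop them from Dave, Omar, Priya, Jack.
Priya has just one choice, so Priya = brown. Strike brown from Omar.
So Omar = orange.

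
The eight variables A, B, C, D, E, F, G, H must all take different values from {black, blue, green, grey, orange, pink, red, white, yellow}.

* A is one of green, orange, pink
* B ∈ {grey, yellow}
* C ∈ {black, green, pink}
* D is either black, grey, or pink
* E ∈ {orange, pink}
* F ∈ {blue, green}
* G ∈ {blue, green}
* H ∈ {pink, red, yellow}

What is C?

black

The 8 variables together cover exactly {black, blue, green, grey, orange, pink, red, yellow} — 8 values for 8 variables — and red appears only in H's list, so H = red.
The 7 still-open variables together cover exactly {black, blue, green, grey, orange, pink, yellow} — 7 values for 7 variables — and yellow appears only in B's list, so B = yellow.
The 6 still-open variables draw from only 6 values {black, blue, green, grey, orange, pink}, so each is used; only D can be grey, hence D = grey.
Among the 5 still-open variables, black fits only C (and all 5 values in {black, blue, green, orange, pink} must be used), so C = black.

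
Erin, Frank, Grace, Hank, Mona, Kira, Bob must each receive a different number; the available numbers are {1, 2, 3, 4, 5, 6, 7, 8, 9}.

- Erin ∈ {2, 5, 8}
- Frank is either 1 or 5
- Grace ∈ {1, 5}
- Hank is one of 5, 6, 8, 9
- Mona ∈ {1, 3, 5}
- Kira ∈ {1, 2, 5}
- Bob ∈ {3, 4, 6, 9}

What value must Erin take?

8

Frank and Grace share exactly the 2 values {1, 5}; by pigeonhole those values go to them, so strike 1, 5 from Erin, Hank, Mona, Kira.
That leaves Mona = 3. Eliminate 3 elsewhere: Bob.
Kira has just one choice, so Kira = 2. Remove 2 from Erin.
So Erin = 8.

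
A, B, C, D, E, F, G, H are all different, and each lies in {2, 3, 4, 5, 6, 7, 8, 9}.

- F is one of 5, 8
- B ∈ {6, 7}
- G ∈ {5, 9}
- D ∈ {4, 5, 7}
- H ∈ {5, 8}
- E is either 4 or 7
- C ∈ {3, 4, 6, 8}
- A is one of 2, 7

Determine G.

The 8 variables together cover exactly {2, 3, 4, 5, 6, 7, 8, 9} — 8 values for 8 variables — and 2 appears only in A's list, so A = 2.
Among the 7 still-open variables, 3 fits only C (and all 7 values in {3, 4, 5, 6, 7, 8, 9} must be used), so C = 3.
The 6 still-open variables draw from only 6 values {4, 5, 6, 7, 8, 9}, so each is used; only B can be 6, hence B = 6.
The 5 still-open variables together cover exactly {4, 5, 7, 8, 9} — 5 values for 5 variables — and 9 appears only in G's list, so G = 9.

9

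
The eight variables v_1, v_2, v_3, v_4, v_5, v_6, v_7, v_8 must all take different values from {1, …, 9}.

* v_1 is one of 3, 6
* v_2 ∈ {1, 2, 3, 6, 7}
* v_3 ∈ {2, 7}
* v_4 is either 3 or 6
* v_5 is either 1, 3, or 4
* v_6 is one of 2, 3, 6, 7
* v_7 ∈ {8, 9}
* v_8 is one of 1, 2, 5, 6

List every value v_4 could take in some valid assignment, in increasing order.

3, 6

The 2 variables v_1 and v_4 are confined to {3, 6}, which locks those values in; drop them from v_2, v_5, v_6, v_8.
v_3 and v_6 share exactly the 2 values {2, 7}; by pigeonhole those values go to them, so strike 2, 7 from v_2, v_8.
v_2 must be 1 (only option left). Strike 1 from v_5, v_8.
v_5 must be 4 (only option left).
v_8's domain is down to {5}, so v_8 = 5.
No further eliminations apply; v_4 can still be any of 3, 6.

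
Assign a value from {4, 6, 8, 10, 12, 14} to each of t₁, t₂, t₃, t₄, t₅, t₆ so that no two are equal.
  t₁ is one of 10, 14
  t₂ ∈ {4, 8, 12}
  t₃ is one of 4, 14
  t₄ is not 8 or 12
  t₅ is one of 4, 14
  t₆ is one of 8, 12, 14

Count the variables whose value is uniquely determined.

Among the 6 variables, 6 fits only t₄ (and all 6 values in {4, 6, 8, 10, 12, 14} must be used), so t₄ = 6.
The 5 still-open variables draw from only 5 values {4, 8, 10, 12, 14}, so each is used; only t₁ can be 10, hence t₁ = 10.
t₃ and t₅ between them cover only {4, 14} — a naked pair. Remove those values from t₂, t₆.
Determined: t₁=10, t₄=6. The other variables each still have more than one consistent value. That makes 2.

2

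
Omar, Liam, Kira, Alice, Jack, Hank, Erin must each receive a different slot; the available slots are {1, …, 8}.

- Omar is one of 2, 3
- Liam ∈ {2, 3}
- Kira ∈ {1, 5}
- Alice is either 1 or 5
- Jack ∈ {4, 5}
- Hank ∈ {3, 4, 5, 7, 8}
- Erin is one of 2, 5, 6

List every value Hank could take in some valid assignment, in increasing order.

7, 8

The 2 variables Omar and Liam are confined to {2, 3}, which locks those values in; drop them from Hank, Erin.
The 2 variables Kira and Alice are confined to {1, 5}, which locks those values in; drop them from Jack, Hank, Erin.
Jack has just one choice, so Jack = 4. Remove 4 from Hank.
That leaves Erin = 6.
No further eliminations apply; Hank can still be any of 7, 8.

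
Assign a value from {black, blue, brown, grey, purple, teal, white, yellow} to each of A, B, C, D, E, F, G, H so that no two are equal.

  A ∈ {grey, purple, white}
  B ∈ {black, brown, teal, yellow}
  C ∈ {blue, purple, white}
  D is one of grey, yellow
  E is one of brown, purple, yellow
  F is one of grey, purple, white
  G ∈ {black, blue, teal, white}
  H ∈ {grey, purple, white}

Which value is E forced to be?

The 3 variables A, F, H are confined to {grey, purple, white}, which locks those values in; drop them from C, D, E, G.
C must be blue (only option left). Remove blue from G.
D must be yellow (only option left). Remove yellow from B, E.
So E = brown.

brown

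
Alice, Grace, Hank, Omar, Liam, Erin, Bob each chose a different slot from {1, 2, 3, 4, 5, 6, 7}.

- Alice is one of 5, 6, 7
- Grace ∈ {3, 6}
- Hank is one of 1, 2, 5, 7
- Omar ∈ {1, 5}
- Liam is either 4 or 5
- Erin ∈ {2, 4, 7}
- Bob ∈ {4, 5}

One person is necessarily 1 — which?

Omar

The 7 variables draw from only 7 values {1, 2, 3, 4, 5, 6, 7}, so each is used; only Grace can be 3, hence Grace = 3.
The 6 still-open variables together cover exactly {1, 2, 4, 5, 6, 7} — 6 values for 6 variables — and 6 appears only in Alice's list, so Alice = 6.
The 2 variables Liam and Bob are confined to {4, 5}, which locks those values in; drop them from Hank, Omar, Erin.
So 1 goes to Omar.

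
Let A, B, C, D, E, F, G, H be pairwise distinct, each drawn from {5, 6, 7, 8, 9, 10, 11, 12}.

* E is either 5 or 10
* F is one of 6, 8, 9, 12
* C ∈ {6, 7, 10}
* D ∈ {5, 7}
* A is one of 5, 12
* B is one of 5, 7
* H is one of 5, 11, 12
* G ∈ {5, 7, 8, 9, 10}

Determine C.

The 8 variables draw from only 8 values {5, 6, 7, 8, 9, 10, 11, 12}, so each is used; only H can be 11, hence H = 11.
The 2 variables B and D are confined to {5, 7}, which locks those values in; drop them from A, C, E, G.
A has just one choice, so A = 12. Strike 12 from F.
That leaves E = 10. Eliminate 10 elsewhere: C, G.
So C = 6.

6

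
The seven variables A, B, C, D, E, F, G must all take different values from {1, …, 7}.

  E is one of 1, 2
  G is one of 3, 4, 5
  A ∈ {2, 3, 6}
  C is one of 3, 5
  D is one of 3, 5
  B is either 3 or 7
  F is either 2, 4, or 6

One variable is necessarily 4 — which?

G

The 7 variables draw from only 7 values {1, 2, 3, 4, 5, 6, 7}, so each is used; only E can be 1, hence E = 1.
Among the 6 still-open variables, 7 fits only B (and all 6 values in {2, 3, 4, 5, 6, 7} must be used), so B = 7.
C and D between them cover only {3, 5} — a naked pair. Remove those values from A, G.
So 4 goes to G.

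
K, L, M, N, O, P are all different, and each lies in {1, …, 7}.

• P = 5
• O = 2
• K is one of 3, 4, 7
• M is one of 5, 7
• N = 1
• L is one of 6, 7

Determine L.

N has just one choice, so N = 1.
O must be 2 (only option left).
That leaves P = 5. Eliminate 5 elsewhere: M.
That leaves M = 7. Remove 7 from K, L.
So L = 6.

6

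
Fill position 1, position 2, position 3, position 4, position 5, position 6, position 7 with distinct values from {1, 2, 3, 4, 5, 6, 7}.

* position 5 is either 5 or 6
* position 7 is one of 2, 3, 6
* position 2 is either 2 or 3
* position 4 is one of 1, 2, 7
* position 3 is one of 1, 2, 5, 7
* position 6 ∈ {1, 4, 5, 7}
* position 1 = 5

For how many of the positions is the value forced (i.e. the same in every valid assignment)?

3

position 1's domain is down to {5}, so position 1 = 5. Eliminate 5 elsewhere: position 3, position 5, position 6.
position 5's domain is down to {6}, so position 5 = 6. Remove 6 from position 7.
Among the 5 still-open variables, 4 fits only position 6 (and all 5 values in {1, 2, 3, 4, 7} must be used), so position 6 = 4.
position 2 and position 7 share exactly the 2 values {2, 3}; by pigeonhole those values go to them, so strike 2, 3 from position 3, position 4.
Determined: position 1=5, position 5=6, position 6=4. The other positions each still have more than one consistent value. That makes 3.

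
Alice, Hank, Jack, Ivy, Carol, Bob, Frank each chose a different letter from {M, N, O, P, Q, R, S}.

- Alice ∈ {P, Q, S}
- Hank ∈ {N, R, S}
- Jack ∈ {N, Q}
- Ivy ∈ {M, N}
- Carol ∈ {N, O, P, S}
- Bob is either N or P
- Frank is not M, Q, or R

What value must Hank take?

R

Among the 7 variables, M fits only Ivy (and all 7 values in {M, N, O, P, Q, R, S} must be used), so Ivy = M.
The 6 still-open variables draw from only 6 values {N, O, P, Q, R, S}, so each is used; only Hank can be R, hence Hank = R.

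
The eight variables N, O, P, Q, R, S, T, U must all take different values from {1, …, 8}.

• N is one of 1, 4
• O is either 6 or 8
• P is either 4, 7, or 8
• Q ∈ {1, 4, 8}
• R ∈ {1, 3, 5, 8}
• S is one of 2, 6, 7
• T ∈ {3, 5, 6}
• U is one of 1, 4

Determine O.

6

The 8 variables draw from only 8 values {1, 2, 3, 4, 5, 6, 7, 8}, so each is used; only S can be 2, hence S = 2.
Among the 7 still-open variables, 7 fits only P (and all 7 values in {1, 3, 4, 5, 6, 7, 8} must be used), so P = 7.
N and U share exactly the 2 values {1, 4}; by pigeonhole those values go to them, so strike 1, 4 from Q, R.
Q's domain is down to {8}, so Q = 8. So O, R can't be 8.
So O = 6.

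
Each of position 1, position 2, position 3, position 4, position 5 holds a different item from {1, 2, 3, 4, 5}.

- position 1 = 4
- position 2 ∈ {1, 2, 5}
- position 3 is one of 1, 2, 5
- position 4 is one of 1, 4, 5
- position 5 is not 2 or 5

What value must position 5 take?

3

position 1 must be 4 (only option left). So position 4, position 5 can't be 4.
Among the 4 still-open variables, 3 fits only position 5 (and all 4 values in {1, 2, 3, 5} must be used), so position 5 = 3.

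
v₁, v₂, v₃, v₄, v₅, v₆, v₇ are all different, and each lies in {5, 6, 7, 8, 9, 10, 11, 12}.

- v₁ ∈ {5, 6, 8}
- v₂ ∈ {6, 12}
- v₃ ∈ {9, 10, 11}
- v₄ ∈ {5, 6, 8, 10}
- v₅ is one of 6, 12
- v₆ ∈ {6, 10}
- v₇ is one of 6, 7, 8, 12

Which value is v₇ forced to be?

v₂ and v₅ share exactly the 2 values {6, 12}; by pigeonhole those values go to them, so strike 6, 12 from v₁, v₄, v₆, v₇.
v₆ has just one choice, so v₆ = 10. Strike 10 from v₃, v₄.
The 2 variables v₁ and v₄ are confined to {5, 8}, which locks those values in; drop them from v₇.
So v₇ = 7.

7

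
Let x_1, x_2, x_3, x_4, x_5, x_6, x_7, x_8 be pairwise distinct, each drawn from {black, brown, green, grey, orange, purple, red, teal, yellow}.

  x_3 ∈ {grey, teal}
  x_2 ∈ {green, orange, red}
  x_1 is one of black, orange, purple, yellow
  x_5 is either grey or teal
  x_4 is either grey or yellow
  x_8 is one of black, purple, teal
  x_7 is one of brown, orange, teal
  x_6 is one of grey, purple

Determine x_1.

orange

x_3 and x_5 share exactly the 2 values {grey, teal}; by pigeonhole those values go to them, so strike grey, teal from x_4, x_6, x_7, x_8.
x_4's domain is down to {yellow}, so x_4 = yellow. So x_1 can't be yellow.
x_6 must be purple (only option left). Remove purple from x_1, x_8.
x_8's domain is down to {black}, so x_8 = black. So x_1 can't be black.
So x_1 = orange.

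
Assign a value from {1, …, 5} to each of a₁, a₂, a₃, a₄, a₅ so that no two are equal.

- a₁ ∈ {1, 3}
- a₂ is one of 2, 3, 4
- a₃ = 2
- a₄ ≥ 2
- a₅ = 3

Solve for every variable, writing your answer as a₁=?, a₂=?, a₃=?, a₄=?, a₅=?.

a₁=1, a₂=4, a₃=2, a₄=5, a₅=3

a₃ has just one choice, so a₃ = 2. Eliminate 2 elsewhere: a₂, a₄.
a₅'s domain is down to {3}, so a₅ = 3. Eliminate 3 elsewhere: a₁, a₂, a₄.
That leaves a₁ = 1.
a₂ has just one choice, so a₂ = 4. So a₄ can't be 4.
a₄ must be 5 (only option left).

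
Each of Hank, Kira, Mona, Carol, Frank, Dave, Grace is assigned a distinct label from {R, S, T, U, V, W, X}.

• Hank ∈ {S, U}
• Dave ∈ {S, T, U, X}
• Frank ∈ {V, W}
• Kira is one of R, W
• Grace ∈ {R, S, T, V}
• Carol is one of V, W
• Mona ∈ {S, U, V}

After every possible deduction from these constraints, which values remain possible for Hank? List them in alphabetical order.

Among the 7 variables, X fits only Dave (and all 7 values in {R, S, T, U, V, W, X} must be used), so Dave = X.
Among the 6 still-open variables, T fits only Grace (and all 6 values in {R, S, T, U, V, W} must be used), so Grace = T.
Among the 5 still-open variables, R fits only Kira (and all 5 values in {R, S, U, V, W} must be used), so Kira = R.
The 2 variables Carol and Frank are confined to {V, W}, which locks those values in; drop them from Mona.
No further eliminations apply; Hank can still be any of S, U.

S, U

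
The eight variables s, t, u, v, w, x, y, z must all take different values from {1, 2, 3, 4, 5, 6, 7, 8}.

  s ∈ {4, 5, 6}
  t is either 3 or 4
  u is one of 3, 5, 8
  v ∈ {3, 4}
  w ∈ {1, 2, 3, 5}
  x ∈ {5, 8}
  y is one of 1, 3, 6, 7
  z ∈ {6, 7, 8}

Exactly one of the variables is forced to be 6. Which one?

Among the 8 variables, 2 fits only w (and all 8 values in {1, 2, 3, 4, 5, 6, 7, 8} must be used), so w = 2.
Among the 7 still-open variables, 1 fits only y (and all 7 values in {1, 3, 4, 5, 6, 7, 8} must be used), so y = 1.
Among the 6 still-open variables, 7 fits only z (and all 6 values in {3, 4, 5, 6, 7, 8} must be used), so z = 7.
The 5 still-open variables draw from only 5 values {3, 4, 5, 6, 8}, so each is used; only s can be 6, hence s = 6.

s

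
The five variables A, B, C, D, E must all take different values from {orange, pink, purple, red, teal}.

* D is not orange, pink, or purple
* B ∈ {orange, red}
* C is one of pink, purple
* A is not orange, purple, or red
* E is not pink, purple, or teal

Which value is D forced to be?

teal

The 5 variables draw from only 5 values {orange, pink, purple, red, teal}, so each is used; only C can be purple, hence C = purple.
The 4 still-open variables draw from only 4 values {orange, pink, red, teal}, so each is used; only A can be pink, hence A = pink.
Among the 3 still-open variables, teal fits only D (and all 3 values in {orange, red, teal} must be used), so D = teal.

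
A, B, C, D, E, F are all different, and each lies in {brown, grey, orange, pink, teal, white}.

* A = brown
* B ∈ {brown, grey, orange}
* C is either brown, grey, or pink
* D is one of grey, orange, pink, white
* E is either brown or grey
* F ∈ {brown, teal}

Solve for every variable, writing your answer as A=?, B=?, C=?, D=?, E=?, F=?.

A=brown, B=orange, C=pink, D=white, E=grey, F=teal

A has just one choice, so A = brown. Strike brown from B, C, E, F.
E must be grey (only option left). Strike grey from B, C, D.
F must be teal (only option left).
B has just one choice, so B = orange. Eliminate orange elsewhere: D.
C must be pink (only option left). Remove pink from D.
That leaves D = white.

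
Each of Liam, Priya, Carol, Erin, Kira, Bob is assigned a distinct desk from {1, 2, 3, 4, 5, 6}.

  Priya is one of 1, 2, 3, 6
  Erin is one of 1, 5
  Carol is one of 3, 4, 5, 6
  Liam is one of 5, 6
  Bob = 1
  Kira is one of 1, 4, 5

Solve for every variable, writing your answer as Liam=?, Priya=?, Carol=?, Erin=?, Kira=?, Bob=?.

Liam=6, Priya=2, Carol=3, Erin=5, Kira=4, Bob=1

Bob's domain is down to {1}, so Bob = 1. Remove 1 from Priya, Erin, Kira.
Erin's domain is down to {5}, so Erin = 5. Strike 5 from Liam, Carol, Kira.
Kira's domain is down to {4}, so Kira = 4. Eliminate 4 elsewhere: Carol.
Liam has just one choice, so Liam = 6. Strike 6 from Priya, Carol.
Carol's domain is down to {3}, so Carol = 3. Eliminate 3 elsewhere: Priya.
Priya has just one choice, so Priya = 2.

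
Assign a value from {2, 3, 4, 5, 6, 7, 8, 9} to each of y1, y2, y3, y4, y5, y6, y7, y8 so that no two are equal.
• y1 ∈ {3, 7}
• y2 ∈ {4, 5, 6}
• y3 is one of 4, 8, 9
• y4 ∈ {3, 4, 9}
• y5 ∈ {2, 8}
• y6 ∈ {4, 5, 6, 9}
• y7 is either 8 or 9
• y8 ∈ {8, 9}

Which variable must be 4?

The 8 variables draw from only 8 values {2, 3, 4, 5, 6, 7, 8, 9}, so each is used; only y5 can be 2, hence y5 = 2.
Among the 7 still-open variables, 7 fits only y1 (and all 7 values in {3, 4, 5, 6, 7, 8, 9} must be used), so y1 = 7.
The 6 still-open variables together cover exactly {3, 4, 5, 6, 8, 9} — 6 values for 6 variables — and 3 appears only in y4's list, so y4 = 3.
y7 and y8 between them cover only {8, 9} — a naked pair. Remove those values from y3, y6.
So 4 goes to y3.

y3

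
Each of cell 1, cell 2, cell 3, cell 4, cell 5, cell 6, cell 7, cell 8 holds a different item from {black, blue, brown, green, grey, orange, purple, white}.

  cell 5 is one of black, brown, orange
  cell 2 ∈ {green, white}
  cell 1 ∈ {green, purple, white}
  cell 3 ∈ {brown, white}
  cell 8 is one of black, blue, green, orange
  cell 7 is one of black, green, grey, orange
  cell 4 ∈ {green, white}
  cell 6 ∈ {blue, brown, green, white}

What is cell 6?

blue

Among the 8 variables, grey fits only cell 7 (and all 8 values in {black, blue, brown, green, grey, orange, purple, white} must be used), so cell 7 = grey.
Among the 7 still-open variables, purple fits only cell 1 (and all 7 values in {black, blue, brown, green, orange, purple, white} must be used), so cell 1 = purple.
cell 2 and cell 4 share exactly the 2 values {green, white}; by pigeonhole those values go to them, so strike green, white from cell 3, cell 6, cell 8.
cell 3 must be brown (only option left). Remove brown from cell 5, cell 6.
So cell 6 = blue.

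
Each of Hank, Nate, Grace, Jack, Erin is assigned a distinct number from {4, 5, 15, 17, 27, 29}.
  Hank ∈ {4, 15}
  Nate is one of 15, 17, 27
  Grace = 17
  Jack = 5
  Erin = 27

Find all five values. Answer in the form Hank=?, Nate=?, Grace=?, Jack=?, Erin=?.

Grace's domain is down to {17}, so Grace = 17. Eliminate 17 elsewhere: Nate.
Jack has just one choice, so Jack = 5.
That leaves Erin = 27. So Nate can't be 27.
That leaves Nate = 15. Remove 15 from Hank.
Hank has just one choice, so Hank = 4.

Hank=4, Nate=15, Grace=17, Jack=5, Erin=27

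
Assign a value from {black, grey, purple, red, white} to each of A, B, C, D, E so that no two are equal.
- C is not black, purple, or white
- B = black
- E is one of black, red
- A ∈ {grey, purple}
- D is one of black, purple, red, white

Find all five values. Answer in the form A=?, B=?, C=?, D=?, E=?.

A=purple, B=black, C=grey, D=white, E=red

B's domain is down to {black}, so B = black. Eliminate black elsewhere: D, E.
E has just one choice, so E = red. Strike red from C, D.
C's domain is down to {grey}, so C = grey. Eliminate grey elsewhere: A.
That leaves A = purple. Remove purple from D.
D must be white (only option left).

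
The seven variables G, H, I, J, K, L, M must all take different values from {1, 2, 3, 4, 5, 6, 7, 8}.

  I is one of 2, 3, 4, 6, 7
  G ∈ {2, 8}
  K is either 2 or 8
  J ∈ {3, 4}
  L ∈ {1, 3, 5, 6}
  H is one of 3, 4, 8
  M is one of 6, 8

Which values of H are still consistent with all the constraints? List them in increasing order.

G and K between them cover only {2, 8} — a naked pair. Remove those values from H, I, M.
M's domain is down to {6}, so M = 6. So I, L can't be 6.
The 2 variables H and J are confined to {3, 4}, which locks those values in; drop them from I, L.
I has just one choice, so I = 7.
No further eliminations apply; H can still be any of 3, 4.

3, 4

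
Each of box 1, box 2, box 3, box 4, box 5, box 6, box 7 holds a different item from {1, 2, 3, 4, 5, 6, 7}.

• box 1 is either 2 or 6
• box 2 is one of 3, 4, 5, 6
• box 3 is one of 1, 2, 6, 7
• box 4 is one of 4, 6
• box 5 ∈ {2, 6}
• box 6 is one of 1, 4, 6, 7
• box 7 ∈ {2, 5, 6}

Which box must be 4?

box 4

The 7 variables draw from only 7 values {1, 2, 3, 4, 5, 6, 7}, so each is used; only box 2 can be 3, hence box 2 = 3.
Among the 6 still-open variables, 5 fits only box 7 (and all 6 values in {1, 2, 4, 5, 6, 7} must be used), so box 7 = 5.
The 2 variables box 1 and box 5 are confined to {2, 6}, which locks those values in; drop them from box 3, box 4, box 6.
So 4 goes to box 4.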